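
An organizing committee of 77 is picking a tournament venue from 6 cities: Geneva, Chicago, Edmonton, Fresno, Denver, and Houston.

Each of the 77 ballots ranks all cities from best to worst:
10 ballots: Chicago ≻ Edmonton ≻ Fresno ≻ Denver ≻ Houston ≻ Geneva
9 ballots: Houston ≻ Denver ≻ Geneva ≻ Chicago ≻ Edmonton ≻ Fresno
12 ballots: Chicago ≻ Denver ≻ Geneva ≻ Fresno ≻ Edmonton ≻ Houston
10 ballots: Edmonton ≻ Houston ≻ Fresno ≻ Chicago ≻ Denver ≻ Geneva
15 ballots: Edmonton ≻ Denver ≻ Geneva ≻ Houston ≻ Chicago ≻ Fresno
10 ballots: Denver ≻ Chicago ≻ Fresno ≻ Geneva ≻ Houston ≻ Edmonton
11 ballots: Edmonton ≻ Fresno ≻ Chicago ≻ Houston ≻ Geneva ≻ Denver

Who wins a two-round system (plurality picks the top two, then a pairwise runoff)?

Round 1 first-place votes: Geneva 0, Chicago 22, Edmonton 36, Fresno 0, Denver 10, Houston 9. Edmonton and Chicago advance.
Runoff: Edmonton is ranked above Chicago on 36 ballots, Chicago above Edmonton on 41.

Chicago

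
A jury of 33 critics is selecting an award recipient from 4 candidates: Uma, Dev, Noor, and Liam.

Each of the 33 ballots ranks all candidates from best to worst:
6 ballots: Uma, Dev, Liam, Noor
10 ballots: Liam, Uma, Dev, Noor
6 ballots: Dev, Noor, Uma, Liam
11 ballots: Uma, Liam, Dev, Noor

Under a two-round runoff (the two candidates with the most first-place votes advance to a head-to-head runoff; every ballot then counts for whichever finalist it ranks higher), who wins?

Uma

Round 1 first-place votes: Uma 17, Dev 6, Noor 0, Liam 10. Uma and Liam advance.
Runoff: Uma is ranked above Liam on 23 ballots, Liam above Uma on 10.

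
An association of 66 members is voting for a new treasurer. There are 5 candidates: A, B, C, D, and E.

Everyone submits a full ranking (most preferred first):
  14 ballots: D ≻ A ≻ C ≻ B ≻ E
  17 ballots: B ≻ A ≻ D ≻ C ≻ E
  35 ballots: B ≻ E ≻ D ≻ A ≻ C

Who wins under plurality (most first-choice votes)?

B

First-place votes: A 0, B 52, C 0, D 14, E 0.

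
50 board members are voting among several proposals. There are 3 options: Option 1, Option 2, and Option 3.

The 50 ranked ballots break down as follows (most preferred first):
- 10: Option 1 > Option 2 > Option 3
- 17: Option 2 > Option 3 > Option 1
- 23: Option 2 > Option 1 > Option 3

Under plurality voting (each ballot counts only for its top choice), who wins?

First-place votes: Option 1 10, Option 2 40, Option 3 0.

Option 2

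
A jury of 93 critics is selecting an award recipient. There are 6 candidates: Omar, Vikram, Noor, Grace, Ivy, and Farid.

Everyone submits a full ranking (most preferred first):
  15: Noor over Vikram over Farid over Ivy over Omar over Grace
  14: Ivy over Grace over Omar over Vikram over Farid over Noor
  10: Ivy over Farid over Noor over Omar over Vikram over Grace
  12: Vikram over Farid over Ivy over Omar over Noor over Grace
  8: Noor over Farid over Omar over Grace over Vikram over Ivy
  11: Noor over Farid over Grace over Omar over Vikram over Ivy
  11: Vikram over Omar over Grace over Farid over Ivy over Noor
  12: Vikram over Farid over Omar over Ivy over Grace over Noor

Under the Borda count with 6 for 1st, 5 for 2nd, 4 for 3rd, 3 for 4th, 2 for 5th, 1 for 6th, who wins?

Omar: 15×2 + 14×4 + 10×3 + 12×3 + 8×4 + 11×3 + 11×5 + 12×4 = 320
Vikram: 15×5 + 14×3 + 10×2 + 12×6 + 8×2 + 11×2 + 11×6 + 12×6 = 385
Noor: 15×6 + 14×1 + 10×4 + 12×2 + 8×6 + 11×6 + 11×1 + 12×1 = 305
Grace: 15×1 + 14×5 + 10×1 + 12×1 + 8×3 + 11×4 + 11×4 + 12×2 = 243
Ivy: 15×3 + 14×6 + 10×6 + 12×4 + 8×1 + 11×1 + 11×2 + 12×3 = 314
Farid: 15×4 + 14×2 + 10×5 + 12×5 + 8×5 + 11×5 + 11×3 + 12×5 = 386

Farid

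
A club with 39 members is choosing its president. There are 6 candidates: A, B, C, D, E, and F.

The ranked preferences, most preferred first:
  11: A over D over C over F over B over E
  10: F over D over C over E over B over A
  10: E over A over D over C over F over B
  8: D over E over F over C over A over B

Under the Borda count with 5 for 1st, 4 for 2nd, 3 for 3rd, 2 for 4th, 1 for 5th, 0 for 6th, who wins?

D

A: 11×5 + 10×0 + 10×4 + 8×1 = 103
B: 11×1 + 10×1 + 10×0 + 8×0 = 21
C: 11×3 + 10×3 + 10×2 + 8×2 = 99
D: 11×4 + 10×4 + 10×3 + 8×5 = 154
E: 11×0 + 10×2 + 10×5 + 8×4 = 102
F: 11×2 + 10×5 + 10×1 + 8×3 = 106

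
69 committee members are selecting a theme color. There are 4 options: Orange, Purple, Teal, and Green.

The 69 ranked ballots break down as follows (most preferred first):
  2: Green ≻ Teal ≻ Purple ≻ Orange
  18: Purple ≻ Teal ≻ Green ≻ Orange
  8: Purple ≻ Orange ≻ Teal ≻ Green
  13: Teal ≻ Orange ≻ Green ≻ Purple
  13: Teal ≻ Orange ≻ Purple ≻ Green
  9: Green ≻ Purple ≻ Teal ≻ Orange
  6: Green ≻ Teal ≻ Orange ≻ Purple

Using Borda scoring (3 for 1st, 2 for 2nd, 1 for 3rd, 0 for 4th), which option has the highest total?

Teal

Orange: 2×0 + 18×0 + 8×2 + 13×2 + 13×2 + 9×0 + 6×1 = 74
Purple: 2×1 + 18×3 + 8×3 + 13×0 + 13×1 + 9×2 + 6×0 = 111
Teal: 2×2 + 18×2 + 8×1 + 13×3 + 13×3 + 9×1 + 6×2 = 147
Green: 2×3 + 18×1 + 8×0 + 13×1 + 13×0 + 9×3 + 6×3 = 82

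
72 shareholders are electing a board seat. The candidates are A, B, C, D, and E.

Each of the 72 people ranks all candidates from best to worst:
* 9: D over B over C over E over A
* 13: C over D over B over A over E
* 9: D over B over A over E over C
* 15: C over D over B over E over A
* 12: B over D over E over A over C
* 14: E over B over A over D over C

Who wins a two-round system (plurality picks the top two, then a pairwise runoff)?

D

Round 1 first-place votes: A 0, B 12, C 28, D 18, E 14. C and D advance.
Runoff: C is ranked above D on 28 ballots, D above C on 44.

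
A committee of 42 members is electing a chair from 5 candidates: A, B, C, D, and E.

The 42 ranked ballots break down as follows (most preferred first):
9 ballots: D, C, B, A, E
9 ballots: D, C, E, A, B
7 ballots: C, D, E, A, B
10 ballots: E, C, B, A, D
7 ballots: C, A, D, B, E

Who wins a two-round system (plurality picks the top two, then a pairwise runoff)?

C

Round 1 first-place votes: A 0, B 0, C 14, D 18, E 10. D and C advance.
Runoff: D is ranked above C on 18 ballots, C above D on 24.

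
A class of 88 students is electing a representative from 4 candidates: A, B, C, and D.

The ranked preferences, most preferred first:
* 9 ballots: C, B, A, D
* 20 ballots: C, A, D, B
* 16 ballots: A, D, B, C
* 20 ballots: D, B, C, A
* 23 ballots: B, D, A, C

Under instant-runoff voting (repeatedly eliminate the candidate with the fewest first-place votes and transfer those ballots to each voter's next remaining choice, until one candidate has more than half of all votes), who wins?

D

Round 1: A 16, B 23, C 29, D 20. A eliminated.
Round 2: B 23, C 29, D 36. B eliminated.
Round 3: C 29, D 59. D has a majority (≥45).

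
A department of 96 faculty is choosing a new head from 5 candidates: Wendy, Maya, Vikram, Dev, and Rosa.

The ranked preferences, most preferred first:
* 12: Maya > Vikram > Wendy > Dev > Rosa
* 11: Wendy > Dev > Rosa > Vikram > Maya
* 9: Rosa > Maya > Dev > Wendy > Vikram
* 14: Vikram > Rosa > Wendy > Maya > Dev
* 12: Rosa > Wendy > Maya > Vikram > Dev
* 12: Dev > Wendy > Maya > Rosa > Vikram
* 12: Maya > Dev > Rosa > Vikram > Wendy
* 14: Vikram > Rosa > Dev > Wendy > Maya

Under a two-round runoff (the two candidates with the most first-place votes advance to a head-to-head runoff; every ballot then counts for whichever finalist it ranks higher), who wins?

Round 1 first-place votes: Wendy 11, Maya 24, Vikram 28, Dev 12, Rosa 21. Vikram and Maya advance.
Runoff: Vikram is ranked above Maya on 39 ballots, Maya above Vikram on 57.

Maya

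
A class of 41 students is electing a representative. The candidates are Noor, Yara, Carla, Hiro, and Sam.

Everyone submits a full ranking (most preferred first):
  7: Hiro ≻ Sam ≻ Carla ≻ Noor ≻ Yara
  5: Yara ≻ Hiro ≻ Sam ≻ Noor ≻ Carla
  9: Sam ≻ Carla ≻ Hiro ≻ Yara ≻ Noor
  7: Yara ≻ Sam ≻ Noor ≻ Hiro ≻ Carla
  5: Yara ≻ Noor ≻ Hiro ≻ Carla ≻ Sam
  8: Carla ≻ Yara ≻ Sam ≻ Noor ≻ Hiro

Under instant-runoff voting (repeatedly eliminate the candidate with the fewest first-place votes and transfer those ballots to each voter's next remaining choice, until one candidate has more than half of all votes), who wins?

Round 1: Noor 0, Yara 17, Carla 8, Hiro 7, Sam 9. Noor eliminated.
Round 2: Yara 17, Carla 8, Hiro 7, Sam 9. Hiro eliminated.
Round 3: Yara 17, Carla 8, Sam 16. Carla eliminated.
Round 4: Yara 25, Sam 16. Yara has a majority (≥21).

Yara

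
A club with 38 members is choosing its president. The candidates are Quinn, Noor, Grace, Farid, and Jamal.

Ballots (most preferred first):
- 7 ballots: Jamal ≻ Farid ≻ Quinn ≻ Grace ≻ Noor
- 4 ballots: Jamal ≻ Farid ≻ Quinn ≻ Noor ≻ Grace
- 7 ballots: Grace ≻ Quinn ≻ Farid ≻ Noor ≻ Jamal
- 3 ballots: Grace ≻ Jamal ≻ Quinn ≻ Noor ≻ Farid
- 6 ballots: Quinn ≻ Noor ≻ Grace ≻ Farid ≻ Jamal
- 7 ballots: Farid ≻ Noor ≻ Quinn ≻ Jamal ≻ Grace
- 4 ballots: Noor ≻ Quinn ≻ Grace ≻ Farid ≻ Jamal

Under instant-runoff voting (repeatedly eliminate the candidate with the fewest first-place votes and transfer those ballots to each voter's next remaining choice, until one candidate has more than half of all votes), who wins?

Quinn

Round 1: Quinn 6, Noor 4, Grace 10, Farid 7, Jamal 11. Noor eliminated.
Round 2: Quinn 10, Grace 10, Farid 7, Jamal 11. Farid eliminated.
Round 3: Quinn 17, Grace 10, Jamal 11. Grace eliminated.
Round 4: Quinn 24, Jamal 14. Quinn has a majority (≥20).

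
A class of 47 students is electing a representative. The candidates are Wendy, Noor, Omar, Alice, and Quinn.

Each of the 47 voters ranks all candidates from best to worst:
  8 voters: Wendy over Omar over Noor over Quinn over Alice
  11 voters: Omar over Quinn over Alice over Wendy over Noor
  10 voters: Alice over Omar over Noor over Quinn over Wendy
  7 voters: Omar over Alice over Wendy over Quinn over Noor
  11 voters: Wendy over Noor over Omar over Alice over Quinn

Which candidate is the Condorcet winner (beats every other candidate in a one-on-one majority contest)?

Omar vs Wendy: 28–19
Omar vs Noor: 36–11
Omar vs Alice: 37–10
Omar vs Quinn: 47–0
Omar beats every other candidate.

Omar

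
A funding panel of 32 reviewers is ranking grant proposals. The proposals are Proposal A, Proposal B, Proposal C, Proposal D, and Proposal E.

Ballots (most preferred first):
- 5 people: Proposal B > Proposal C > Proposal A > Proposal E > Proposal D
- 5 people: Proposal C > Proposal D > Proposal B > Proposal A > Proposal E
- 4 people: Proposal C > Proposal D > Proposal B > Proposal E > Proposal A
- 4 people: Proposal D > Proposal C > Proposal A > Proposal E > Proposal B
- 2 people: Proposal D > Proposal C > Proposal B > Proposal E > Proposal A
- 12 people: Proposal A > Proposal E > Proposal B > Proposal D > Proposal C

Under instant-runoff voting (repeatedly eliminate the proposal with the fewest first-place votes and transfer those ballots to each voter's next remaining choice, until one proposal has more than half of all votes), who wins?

Round 1: Proposal A 12, Proposal B 5, Proposal C 9, Proposal D 6, Proposal E 0. Proposal E eliminated.
Round 2: Proposal A 12, Proposal B 5, Proposal C 9, Proposal D 6. Proposal B eliminated.
Round 3: Proposal A 12, Proposal C 14, Proposal D 6. Proposal D eliminated.
Round 4: Proposal A 12, Proposal C 20. Proposal C has a majority (≥17).

Proposal C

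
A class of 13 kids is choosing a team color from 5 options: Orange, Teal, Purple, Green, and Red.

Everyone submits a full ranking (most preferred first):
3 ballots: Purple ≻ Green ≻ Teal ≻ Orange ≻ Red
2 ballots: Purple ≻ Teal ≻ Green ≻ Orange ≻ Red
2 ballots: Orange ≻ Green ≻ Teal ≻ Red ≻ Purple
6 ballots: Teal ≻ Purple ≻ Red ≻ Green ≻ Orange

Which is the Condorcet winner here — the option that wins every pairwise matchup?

Teal vs Orange: 11–2
Teal vs Purple: 8–5
Teal vs Green: 8–5
Teal vs Red: 13–0
Teal beats every other option.

Teal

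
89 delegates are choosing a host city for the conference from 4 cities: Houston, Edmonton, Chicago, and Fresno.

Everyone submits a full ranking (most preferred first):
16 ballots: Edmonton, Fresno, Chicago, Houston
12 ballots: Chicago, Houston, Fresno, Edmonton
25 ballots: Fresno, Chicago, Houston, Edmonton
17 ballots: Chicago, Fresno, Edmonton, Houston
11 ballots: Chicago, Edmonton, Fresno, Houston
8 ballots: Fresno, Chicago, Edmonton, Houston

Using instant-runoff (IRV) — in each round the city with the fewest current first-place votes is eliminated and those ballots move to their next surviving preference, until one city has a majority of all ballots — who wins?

Fresno

Round 1: Houston 0, Edmonton 16, Chicago 40, Fresno 33. Houston eliminated.
Round 2: Edmonton 16, Chicago 40, Fresno 33. Edmonton eliminated.
Round 3: Chicago 40, Fresno 49. Fresno has a majority (≥45).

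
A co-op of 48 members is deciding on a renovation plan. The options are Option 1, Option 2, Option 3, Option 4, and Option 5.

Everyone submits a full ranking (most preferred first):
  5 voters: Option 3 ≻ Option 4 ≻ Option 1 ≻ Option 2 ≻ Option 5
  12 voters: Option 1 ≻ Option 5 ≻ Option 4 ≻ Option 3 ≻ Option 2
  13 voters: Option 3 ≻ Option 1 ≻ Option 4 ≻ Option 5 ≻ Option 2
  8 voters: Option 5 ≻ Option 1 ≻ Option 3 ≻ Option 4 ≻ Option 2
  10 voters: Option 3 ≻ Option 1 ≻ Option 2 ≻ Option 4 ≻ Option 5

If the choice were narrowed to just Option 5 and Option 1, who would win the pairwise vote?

Option 5 is ranked above Option 1 on 8 ballots; Option 1 above Option 5 on 40.

Option 1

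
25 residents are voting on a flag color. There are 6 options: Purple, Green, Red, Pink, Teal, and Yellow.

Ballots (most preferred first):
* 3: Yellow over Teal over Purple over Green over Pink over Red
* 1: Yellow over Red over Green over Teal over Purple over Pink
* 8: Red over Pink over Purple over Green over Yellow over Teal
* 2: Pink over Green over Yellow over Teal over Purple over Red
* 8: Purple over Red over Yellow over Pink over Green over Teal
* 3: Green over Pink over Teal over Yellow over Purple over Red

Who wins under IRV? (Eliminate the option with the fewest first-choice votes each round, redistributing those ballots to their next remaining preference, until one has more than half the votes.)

Purple

Round 1: Purple 8, Green 3, Red 8, Pink 2, Teal 0, Yellow 4. Teal eliminated.
Round 2: Purple 8, Green 3, Red 8, Pink 2, Yellow 4. Pink eliminated.
Round 3: Purple 8, Green 5, Red 8, Yellow 4. Yellow eliminated.
Round 4: Purple 11, Green 5, Red 9. Green eliminated.
Round 5: Purple 16, Red 9. Purple has a majority (≥13).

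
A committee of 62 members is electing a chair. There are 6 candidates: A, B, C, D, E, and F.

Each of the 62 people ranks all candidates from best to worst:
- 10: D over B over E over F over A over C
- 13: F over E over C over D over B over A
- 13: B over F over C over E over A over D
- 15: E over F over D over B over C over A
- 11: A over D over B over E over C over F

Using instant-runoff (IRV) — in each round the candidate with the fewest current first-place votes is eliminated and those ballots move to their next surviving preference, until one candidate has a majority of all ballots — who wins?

Round 1: A 11, B 13, C 0, D 10, E 15, F 13. C eliminated.
Round 2: A 11, B 13, D 10, E 15, F 13. D eliminated.
Round 3: A 11, B 23, E 15, F 13. A eliminated.
Round 4: B 34, E 15, F 13. B has a majority (≥32).

B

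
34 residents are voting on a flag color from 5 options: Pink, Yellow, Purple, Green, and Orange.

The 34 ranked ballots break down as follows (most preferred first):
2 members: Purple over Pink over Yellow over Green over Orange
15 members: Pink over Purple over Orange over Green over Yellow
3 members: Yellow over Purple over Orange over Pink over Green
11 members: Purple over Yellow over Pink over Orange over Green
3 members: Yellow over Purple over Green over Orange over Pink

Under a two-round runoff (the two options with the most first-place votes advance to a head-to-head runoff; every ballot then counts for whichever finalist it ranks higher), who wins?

Purple

Round 1 first-place votes: Pink 15, Yellow 6, Purple 13, Green 0, Orange 0. Pink and Purple advance.
Runoff: Pink is ranked above Purple on 15 ballots, Purple above Pink on 19.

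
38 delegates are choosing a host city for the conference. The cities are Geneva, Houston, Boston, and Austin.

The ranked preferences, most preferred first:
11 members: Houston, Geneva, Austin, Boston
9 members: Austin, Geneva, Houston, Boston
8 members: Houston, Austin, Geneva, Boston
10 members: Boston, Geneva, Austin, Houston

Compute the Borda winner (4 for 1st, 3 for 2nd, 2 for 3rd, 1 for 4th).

Geneva: 11×3 + 9×3 + 8×2 + 10×3 = 106
Houston: 11×4 + 9×2 + 8×4 + 10×1 = 104
Boston: 11×1 + 9×1 + 8×1 + 10×4 = 68
Austin: 11×2 + 9×4 + 8×3 + 10×2 = 102

Geneva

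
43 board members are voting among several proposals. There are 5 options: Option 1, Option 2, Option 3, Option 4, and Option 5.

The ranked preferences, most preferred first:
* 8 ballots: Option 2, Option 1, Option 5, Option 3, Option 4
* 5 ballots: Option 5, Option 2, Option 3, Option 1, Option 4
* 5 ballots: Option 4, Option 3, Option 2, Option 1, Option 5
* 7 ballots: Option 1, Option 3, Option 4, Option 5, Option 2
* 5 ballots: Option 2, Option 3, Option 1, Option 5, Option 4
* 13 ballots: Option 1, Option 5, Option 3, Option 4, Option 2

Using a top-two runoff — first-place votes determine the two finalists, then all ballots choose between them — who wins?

Option 2

Round 1 first-place votes: Option 1 20, Option 2 13, Option 3 0, Option 4 5, Option 5 5. Option 1 and Option 2 advance.
Runoff: Option 1 is ranked above Option 2 on 20 ballots, Option 2 above Option 1 on 23.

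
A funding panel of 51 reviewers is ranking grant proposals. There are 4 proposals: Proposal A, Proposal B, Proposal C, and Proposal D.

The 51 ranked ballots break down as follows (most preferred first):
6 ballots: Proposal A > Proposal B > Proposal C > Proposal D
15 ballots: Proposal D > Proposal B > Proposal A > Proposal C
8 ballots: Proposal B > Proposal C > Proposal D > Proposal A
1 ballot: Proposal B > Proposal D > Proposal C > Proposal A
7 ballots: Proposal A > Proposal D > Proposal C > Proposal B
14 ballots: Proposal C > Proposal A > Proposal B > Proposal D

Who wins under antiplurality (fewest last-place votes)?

Proposal B

Last-place votes: Proposal A 9, Proposal B 7, Proposal C 15, Proposal D 20.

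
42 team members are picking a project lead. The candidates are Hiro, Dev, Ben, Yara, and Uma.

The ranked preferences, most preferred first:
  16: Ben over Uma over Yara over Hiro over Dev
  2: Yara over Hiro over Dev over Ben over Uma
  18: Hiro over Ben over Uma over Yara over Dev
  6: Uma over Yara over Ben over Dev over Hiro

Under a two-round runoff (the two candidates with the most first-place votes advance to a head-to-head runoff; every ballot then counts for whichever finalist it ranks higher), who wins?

Ben

Round 1 first-place votes: Hiro 18, Dev 0, Ben 16, Yara 2, Uma 6. Hiro and Ben advance.
Runoff: Hiro is ranked above Ben on 20 ballots, Ben above Hiro on 22.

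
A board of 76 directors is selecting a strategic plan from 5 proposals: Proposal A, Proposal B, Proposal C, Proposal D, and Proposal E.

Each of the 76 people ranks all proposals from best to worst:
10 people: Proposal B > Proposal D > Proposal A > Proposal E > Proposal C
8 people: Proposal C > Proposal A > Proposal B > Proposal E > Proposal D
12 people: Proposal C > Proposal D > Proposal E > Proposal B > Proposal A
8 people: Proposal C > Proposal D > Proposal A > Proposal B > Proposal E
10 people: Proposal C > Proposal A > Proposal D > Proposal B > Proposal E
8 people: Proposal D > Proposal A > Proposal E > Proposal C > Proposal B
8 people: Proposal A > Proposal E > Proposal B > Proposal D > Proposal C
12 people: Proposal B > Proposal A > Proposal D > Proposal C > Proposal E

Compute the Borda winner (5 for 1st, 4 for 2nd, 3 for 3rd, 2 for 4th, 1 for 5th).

Proposal A: 10×3 + 8×4 + 12×1 + 8×3 + 10×4 + 8×4 + 8×5 + 12×4 = 258
Proposal B: 10×5 + 8×3 + 12×2 + 8×2 + 10×2 + 8×1 + 8×3 + 12×5 = 226
Proposal C: 10×1 + 8×5 + 12×5 + 8×5 + 10×5 + 8×2 + 8×1 + 12×2 = 248
Proposal D: 10×4 + 8×1 + 12×4 + 8×4 + 10×3 + 8×5 + 8×2 + 12×3 = 250
Proposal E: 10×2 + 8×2 + 12×3 + 8×1 + 10×1 + 8×3 + 8×4 + 12×1 = 158

Proposal A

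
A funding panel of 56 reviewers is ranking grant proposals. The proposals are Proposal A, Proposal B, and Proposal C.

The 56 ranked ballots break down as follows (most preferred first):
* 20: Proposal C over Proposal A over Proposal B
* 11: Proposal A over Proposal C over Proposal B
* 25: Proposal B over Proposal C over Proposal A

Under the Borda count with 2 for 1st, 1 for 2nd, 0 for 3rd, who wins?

Proposal A: 20×1 + 11×2 + 25×0 = 42
Proposal B: 20×0 + 11×0 + 25×2 = 50
Proposal C: 20×2 + 11×1 + 25×1 = 76

Proposal C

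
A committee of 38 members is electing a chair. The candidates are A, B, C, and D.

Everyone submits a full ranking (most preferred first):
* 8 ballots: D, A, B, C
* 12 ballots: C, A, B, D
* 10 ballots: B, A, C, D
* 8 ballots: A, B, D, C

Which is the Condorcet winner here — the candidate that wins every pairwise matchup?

A vs B: 28–10
A vs C: 26–12
A vs D: 30–8
A beats every other candidate.

A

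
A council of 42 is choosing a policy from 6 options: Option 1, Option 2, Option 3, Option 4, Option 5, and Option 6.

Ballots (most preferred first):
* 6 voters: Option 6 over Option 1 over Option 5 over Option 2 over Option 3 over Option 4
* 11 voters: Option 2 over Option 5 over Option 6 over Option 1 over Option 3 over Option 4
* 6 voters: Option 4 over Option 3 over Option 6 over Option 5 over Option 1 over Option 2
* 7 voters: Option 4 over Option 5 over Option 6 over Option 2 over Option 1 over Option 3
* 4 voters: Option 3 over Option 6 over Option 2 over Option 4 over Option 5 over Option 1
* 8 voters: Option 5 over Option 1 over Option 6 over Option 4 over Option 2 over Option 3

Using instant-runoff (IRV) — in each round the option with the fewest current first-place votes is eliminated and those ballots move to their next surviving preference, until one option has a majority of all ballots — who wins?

Round 1: Option 1 0, Option 2 11, Option 3 4, Option 4 13, Option 5 8, Option 6 6. Option 1 eliminated.
Round 2: Option 2 11, Option 3 4, Option 4 13, Option 5 8, Option 6 6. Option 3 eliminated.
Round 3: Option 2 11, Option 4 13, Option 5 8, Option 6 10. Option 5 eliminated.
Round 4: Option 2 11, Option 4 13, Option 6 18. Option 2 eliminated.
Round 5: Option 4 13, Option 6 29. Option 6 has a majority (≥22).

Option 6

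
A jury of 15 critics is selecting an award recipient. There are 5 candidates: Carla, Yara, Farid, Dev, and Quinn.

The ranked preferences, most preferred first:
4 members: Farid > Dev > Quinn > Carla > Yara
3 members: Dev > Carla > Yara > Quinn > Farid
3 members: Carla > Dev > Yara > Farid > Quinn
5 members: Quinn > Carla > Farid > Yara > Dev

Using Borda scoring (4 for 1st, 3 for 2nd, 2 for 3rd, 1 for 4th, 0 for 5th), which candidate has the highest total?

Carla: 4×1 + 3×3 + 3×4 + 5×3 = 40
Yara: 4×0 + 3×2 + 3×2 + 5×1 = 17
Farid: 4×4 + 3×0 + 3×1 + 5×2 = 29
Dev: 4×3 + 3×4 + 3×3 + 5×0 = 33
Quinn: 4×2 + 3×1 + 3×0 + 5×4 = 31

Carla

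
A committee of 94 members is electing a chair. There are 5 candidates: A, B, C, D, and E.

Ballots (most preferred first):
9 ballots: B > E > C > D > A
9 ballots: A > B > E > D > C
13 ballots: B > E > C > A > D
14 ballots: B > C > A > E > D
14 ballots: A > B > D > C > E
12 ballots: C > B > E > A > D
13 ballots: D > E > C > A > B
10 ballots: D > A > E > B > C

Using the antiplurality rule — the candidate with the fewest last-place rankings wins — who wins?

Last-place votes: A 9, B 13, C 19, D 39, E 14.

A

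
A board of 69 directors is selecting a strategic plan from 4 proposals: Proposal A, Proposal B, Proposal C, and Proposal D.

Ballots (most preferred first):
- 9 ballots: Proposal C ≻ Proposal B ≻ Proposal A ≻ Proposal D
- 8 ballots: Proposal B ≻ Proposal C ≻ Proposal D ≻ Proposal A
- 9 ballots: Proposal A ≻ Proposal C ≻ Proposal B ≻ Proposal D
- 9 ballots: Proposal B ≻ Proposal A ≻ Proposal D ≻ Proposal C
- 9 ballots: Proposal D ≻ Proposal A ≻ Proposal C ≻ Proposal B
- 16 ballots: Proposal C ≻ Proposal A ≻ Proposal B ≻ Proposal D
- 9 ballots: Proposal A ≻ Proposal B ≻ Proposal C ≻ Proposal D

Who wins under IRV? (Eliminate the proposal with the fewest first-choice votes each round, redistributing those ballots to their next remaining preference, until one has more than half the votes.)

Proposal A

Round 1: Proposal A 18, Proposal B 17, Proposal C 25, Proposal D 9. Proposal D eliminated.
Round 2: Proposal A 27, Proposal B 17, Proposal C 25. Proposal B eliminated.
Round 3: Proposal A 36, Proposal C 33. Proposal A has a majority (≥35).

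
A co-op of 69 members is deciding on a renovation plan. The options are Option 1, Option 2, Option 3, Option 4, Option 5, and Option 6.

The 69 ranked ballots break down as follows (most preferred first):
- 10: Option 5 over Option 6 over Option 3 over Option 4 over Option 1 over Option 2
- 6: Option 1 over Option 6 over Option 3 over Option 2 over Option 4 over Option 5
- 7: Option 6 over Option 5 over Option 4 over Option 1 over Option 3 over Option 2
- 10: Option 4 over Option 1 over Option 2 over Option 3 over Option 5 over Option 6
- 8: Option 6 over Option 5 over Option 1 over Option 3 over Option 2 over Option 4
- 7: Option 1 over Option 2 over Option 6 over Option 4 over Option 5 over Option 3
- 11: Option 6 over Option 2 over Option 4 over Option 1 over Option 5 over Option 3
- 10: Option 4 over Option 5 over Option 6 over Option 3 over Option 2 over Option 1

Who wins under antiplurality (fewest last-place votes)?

Option 5

Last-place votes: Option 1 10, Option 2 17, Option 3 18, Option 4 8, Option 5 6, Option 6 10.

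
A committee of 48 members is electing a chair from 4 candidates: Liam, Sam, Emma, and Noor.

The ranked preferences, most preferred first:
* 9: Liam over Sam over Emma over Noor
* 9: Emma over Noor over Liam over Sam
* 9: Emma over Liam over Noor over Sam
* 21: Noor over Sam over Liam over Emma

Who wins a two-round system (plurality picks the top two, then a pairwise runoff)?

Round 1 first-place votes: Liam 9, Sam 0, Emma 18, Noor 21. Noor and Emma advance.
Runoff: Noor is ranked above Emma on 21 ballots, Emma above Noor on 27.

Emma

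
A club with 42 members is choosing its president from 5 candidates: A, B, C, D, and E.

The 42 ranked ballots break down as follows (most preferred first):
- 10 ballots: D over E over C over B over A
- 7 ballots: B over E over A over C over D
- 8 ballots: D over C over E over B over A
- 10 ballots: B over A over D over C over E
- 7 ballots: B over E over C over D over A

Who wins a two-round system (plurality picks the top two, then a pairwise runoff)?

Round 1 first-place votes: A 0, B 24, C 0, D 18, E 0. B and D advance.
Runoff: B is ranked above D on 24 ballots, D above B on 18.

B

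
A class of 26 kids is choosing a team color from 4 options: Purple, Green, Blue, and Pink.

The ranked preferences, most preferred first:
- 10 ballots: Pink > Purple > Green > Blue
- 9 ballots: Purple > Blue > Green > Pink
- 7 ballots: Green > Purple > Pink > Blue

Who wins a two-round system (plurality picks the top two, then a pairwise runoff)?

Round 1 first-place votes: Purple 9, Green 7, Blue 0, Pink 10. Pink and Purple advance.
Runoff: Pink is ranked above Purple on 10 ballots, Purple above Pink on 16.

Purple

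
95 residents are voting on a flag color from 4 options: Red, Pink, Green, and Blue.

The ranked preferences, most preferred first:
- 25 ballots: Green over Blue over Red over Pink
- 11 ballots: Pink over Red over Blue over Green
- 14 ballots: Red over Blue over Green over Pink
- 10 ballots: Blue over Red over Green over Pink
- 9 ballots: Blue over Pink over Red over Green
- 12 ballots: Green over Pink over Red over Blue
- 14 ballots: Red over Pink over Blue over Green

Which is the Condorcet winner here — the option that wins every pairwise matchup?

Red

Red vs Pink: 63–32
Red vs Green: 58–37
Red vs Blue: 51–44
Red beats every other option.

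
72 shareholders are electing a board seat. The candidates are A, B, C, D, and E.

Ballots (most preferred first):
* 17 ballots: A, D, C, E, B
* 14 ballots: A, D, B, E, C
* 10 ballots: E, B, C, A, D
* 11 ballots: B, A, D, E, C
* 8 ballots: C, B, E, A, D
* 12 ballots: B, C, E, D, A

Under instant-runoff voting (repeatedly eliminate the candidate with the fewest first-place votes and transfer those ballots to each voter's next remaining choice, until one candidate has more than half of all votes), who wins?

B

Round 1: A 31, B 23, C 8, D 0, E 10. D eliminated.
Round 2: A 31, B 23, C 8, E 10. C eliminated.
Round 3: A 31, B 31, E 10. E eliminated.
Round 4: A 31, B 41. B has a majority (≥37).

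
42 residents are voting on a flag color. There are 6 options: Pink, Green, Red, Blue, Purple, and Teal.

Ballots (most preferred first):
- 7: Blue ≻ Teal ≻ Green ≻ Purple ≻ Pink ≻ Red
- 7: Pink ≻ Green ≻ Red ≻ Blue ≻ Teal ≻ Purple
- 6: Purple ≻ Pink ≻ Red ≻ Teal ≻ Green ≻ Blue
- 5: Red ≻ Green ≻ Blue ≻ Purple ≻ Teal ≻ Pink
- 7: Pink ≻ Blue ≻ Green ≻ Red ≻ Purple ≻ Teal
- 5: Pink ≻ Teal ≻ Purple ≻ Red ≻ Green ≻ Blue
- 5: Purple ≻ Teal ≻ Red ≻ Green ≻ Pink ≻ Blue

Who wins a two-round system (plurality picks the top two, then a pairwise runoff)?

Purple

Round 1 first-place votes: Pink 19, Green 0, Red 5, Blue 7, Purple 11, Teal 0. Pink and Purple advance.
Runoff: Pink is ranked above Purple on 19 ballots, Purple above Pink on 23.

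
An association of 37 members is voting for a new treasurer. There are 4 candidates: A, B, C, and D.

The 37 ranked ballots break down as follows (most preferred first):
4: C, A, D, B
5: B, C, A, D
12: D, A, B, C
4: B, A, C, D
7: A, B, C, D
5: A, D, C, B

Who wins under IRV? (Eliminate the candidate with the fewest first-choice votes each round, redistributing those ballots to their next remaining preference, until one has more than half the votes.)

A

Round 1: A 12, B 9, C 4, D 12. C eliminated.
Round 2: A 16, B 9, D 12. B eliminated.
Round 3: A 25, D 12. A has a majority (≥19).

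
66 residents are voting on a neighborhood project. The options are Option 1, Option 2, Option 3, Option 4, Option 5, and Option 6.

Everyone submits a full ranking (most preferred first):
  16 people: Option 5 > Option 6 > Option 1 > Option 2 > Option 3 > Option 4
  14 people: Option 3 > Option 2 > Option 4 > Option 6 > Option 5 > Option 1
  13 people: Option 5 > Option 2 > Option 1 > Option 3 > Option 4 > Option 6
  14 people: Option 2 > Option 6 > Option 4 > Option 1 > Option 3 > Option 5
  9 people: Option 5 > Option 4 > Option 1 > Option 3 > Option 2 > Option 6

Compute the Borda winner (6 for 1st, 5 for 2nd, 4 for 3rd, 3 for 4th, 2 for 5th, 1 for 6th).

Option 2

Option 1: 16×4 + 14×1 + 13×4 + 14×3 + 9×4 = 208
Option 2: 16×3 + 14×5 + 13×5 + 14×6 + 9×2 = 285
Option 3: 16×2 + 14×6 + 13×3 + 14×2 + 9×3 = 210
Option 4: 16×1 + 14×4 + 13×2 + 14×4 + 9×5 = 199
Option 5: 16×6 + 14×2 + 13×6 + 14×1 + 9×6 = 270
Option 6: 16×5 + 14×3 + 13×1 + 14×5 + 9×1 = 214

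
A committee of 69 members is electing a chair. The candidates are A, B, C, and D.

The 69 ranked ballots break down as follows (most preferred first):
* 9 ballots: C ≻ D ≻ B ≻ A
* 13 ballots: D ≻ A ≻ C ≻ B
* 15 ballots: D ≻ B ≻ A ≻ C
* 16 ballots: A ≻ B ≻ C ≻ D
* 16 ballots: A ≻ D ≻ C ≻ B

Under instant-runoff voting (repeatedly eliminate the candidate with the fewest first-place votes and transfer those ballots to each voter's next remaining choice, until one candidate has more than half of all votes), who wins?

Round 1: A 32, B 0, C 9, D 28. B eliminated.
Round 2: A 32, C 9, D 28. C eliminated.
Round 3: A 32, D 37. D has a majority (≥35).

D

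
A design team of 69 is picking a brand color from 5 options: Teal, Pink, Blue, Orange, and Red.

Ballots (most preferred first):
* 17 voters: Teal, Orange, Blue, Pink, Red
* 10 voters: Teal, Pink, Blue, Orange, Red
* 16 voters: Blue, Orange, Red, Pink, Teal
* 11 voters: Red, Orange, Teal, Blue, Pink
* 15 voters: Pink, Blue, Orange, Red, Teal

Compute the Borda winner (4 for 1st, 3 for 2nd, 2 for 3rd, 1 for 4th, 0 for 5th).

Blue

Teal: 17×4 + 10×4 + 16×0 + 11×2 + 15×0 = 130
Pink: 17×1 + 10×3 + 16×1 + 11×0 + 15×4 = 123
Blue: 17×2 + 10×2 + 16×4 + 11×1 + 15×3 = 174
Orange: 17×3 + 10×1 + 16×3 + 11×3 + 15×2 = 172
Red: 17×0 + 10×0 + 16×2 + 11×4 + 15×1 = 91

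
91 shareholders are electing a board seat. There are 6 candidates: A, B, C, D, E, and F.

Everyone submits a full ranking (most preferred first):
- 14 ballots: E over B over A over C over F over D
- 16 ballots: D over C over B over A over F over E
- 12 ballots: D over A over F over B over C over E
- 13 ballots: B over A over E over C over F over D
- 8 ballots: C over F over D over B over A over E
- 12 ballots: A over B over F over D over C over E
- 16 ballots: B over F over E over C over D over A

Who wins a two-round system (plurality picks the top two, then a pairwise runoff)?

B

Round 1 first-place votes: A 12, B 29, C 8, D 28, E 14, F 0. B and D advance.
Runoff: B is ranked above D on 55 ballots, D above B on 36.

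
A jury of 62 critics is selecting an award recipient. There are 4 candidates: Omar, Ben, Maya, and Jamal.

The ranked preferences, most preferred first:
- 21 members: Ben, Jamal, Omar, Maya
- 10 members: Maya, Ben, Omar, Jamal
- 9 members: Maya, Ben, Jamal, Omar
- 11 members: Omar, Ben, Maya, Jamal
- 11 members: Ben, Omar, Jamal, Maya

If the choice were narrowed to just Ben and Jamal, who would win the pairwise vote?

Ben

Ben is ranked above Jamal on 62 ballots; Jamal above Ben on 0.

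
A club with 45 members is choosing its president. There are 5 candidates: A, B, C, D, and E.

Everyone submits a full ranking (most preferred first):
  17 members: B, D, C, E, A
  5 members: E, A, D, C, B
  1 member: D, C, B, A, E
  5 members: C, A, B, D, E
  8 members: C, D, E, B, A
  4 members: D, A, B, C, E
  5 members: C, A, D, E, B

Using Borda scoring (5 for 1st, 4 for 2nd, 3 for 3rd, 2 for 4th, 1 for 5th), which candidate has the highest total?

A: 17×1 + 5×4 + 1×2 + 5×4 + 8×1 + 4×4 + 5×4 = 103
B: 17×5 + 5×1 + 1×3 + 5×3 + 8×2 + 4×3 + 5×1 = 141
C: 17×3 + 5×2 + 1×4 + 5×5 + 8×5 + 4×2 + 5×5 = 163
D: 17×4 + 5×3 + 1×5 + 5×2 + 8×4 + 4×5 + 5×3 = 165
E: 17×2 + 5×5 + 1×1 + 5×1 + 8×3 + 4×1 + 5×2 = 103

D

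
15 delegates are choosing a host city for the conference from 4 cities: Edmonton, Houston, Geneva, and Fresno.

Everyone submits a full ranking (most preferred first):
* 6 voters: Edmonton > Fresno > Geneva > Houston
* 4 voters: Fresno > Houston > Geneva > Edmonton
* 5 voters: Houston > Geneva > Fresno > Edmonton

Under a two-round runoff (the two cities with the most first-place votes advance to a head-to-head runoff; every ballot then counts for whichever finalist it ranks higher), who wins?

Round 1 first-place votes: Edmonton 6, Houston 5, Geneva 0, Fresno 4. Edmonton and Houston advance.
Runoff: Edmonton is ranked above Houston on 6 ballots, Houston above Edmonton on 9.

Houston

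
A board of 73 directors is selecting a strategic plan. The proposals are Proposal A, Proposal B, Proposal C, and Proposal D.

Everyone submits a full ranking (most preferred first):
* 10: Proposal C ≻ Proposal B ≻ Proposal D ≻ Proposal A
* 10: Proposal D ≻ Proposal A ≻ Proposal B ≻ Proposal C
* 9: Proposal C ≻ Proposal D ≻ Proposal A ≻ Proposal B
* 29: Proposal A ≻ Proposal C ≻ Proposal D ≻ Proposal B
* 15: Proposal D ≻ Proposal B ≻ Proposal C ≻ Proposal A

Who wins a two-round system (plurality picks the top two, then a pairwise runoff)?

Proposal D

Round 1 first-place votes: Proposal A 29, Proposal B 0, Proposal C 19, Proposal D 25. Proposal A and Proposal D advance.
Runoff: Proposal A is ranked above Proposal D on 29 ballots, Proposal D above Proposal A on 44.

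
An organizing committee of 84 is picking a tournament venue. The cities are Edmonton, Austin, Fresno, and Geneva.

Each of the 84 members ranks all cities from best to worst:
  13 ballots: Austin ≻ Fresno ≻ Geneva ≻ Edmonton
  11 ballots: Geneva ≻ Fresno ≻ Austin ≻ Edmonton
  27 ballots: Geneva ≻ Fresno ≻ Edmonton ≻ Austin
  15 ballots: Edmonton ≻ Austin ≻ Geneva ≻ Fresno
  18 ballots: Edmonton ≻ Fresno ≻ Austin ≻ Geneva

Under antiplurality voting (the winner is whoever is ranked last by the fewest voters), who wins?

Last-place votes: Edmonton 24, Austin 27, Fresno 15, Geneva 18.

Fresno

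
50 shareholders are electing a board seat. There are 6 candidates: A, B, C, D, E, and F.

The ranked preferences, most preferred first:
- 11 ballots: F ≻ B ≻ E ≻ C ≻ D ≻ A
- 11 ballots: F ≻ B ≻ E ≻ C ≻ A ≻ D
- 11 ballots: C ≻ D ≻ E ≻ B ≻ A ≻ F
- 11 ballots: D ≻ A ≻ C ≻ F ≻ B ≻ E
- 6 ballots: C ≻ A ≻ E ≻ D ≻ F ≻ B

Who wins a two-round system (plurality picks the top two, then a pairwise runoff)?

Round 1 first-place votes: A 0, B 0, C 17, D 11, E 0, F 22. F and C advance.
Runoff: F is ranked above C on 22 ballots, C above F on 28.

C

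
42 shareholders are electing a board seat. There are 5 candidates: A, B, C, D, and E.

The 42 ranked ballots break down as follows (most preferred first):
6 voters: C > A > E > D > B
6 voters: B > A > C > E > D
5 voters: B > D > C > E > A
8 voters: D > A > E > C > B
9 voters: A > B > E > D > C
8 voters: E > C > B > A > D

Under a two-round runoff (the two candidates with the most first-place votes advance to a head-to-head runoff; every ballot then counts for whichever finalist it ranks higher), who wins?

A

Round 1 first-place votes: A 9, B 11, C 6, D 8, E 8. B and A advance.
Runoff: B is ranked above A on 19 ballots, A above B on 23.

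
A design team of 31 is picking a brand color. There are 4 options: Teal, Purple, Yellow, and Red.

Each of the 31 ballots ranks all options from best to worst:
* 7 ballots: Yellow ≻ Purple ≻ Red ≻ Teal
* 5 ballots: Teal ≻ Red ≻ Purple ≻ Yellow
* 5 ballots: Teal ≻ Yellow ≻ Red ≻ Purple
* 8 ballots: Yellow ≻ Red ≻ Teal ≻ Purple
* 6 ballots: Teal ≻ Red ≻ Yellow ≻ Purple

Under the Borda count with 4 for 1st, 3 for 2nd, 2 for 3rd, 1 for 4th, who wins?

Yellow

Teal: 7×1 + 5×4 + 5×4 + 8×2 + 6×4 = 87
Purple: 7×3 + 5×2 + 5×1 + 8×1 + 6×1 = 50
Yellow: 7×4 + 5×1 + 5×3 + 8×4 + 6×2 = 92
Red: 7×2 + 5×3 + 5×2 + 8×3 + 6×3 = 81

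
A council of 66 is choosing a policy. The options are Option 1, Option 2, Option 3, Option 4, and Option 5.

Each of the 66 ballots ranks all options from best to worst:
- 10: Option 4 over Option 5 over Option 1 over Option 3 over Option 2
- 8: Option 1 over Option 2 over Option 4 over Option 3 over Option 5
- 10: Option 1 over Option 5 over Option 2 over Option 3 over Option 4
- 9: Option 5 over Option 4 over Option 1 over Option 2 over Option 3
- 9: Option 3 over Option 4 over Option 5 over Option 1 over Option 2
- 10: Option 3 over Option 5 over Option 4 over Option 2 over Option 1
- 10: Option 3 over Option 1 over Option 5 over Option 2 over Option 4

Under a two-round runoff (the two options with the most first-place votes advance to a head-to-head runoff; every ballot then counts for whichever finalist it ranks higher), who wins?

Round 1 first-place votes: Option 1 18, Option 2 0, Option 3 29, Option 4 10, Option 5 9. Option 3 and Option 1 advance.
Runoff: Option 3 is ranked above Option 1 on 29 ballots, Option 1 above Option 3 on 37.

Option 1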